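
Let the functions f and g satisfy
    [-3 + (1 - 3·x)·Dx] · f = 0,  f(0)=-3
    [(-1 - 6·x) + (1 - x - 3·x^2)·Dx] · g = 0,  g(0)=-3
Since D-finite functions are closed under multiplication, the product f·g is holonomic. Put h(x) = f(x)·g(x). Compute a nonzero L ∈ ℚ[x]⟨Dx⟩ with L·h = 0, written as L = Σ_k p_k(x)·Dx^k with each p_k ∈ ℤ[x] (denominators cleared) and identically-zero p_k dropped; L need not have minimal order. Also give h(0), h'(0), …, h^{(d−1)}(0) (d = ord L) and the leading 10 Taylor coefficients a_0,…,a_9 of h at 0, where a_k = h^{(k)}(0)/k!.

L = (-4 + 27·x^2) + (1 - 4·x + 9·x^3)·Dx  (order 1).
h: a_k = 9, 36, 144, 495, 1656, 5328, 16857, 52524, 162144, 496863, …
ICs: h(0) = 9.

f: a_k = -3, -9, -27, -81, -243, -729, -2187, -6561, -19683, -59049, …
g: a_k = -3, -3, -12, -21, -57, -120, -291, -651, -1524, -3477, …
Product ⇒ symmetric product L₀, ord ≤ 1.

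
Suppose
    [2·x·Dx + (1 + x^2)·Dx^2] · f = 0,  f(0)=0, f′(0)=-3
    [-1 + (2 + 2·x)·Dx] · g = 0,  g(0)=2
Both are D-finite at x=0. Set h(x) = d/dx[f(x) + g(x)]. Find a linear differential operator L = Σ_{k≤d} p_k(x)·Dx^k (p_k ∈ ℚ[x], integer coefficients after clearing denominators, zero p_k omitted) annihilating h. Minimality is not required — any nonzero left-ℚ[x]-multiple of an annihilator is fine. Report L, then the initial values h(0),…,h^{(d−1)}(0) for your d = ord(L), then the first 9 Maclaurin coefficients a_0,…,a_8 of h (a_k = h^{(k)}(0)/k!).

L = (-4 - 10·x + 12·x^2 + 6·x^3) + (-11 - 16·x + 10·x^2 + 48·x^3 + 21·x^4)·Dx + (-2 + 6·x + 12·x^2 + 12·x^3 + 14·x^4 + 6·x^5)·Dx^2  (order 2).
h: a_k = -2, -1/2, 27/8, -5/16, -349/128, -63/256, 3303/1024, -429/2048, -91869/32768, …
ICs: h(0) = -2, h′(0) = -1/2.

f: a_k = 0, -3, 0, 1, 0, -3/5, 0, 3/7, 0, …
g: a_k = 2, 1, -1/4, 1/8, -5/64, 7/128, -21/512, 33/1024, -429/16384, …
Weyl lclm of L_f,L_g ⇒ L₀ (ord ≤ 3).
h=h₀': d/dx-closure on L₀ ⇒ L.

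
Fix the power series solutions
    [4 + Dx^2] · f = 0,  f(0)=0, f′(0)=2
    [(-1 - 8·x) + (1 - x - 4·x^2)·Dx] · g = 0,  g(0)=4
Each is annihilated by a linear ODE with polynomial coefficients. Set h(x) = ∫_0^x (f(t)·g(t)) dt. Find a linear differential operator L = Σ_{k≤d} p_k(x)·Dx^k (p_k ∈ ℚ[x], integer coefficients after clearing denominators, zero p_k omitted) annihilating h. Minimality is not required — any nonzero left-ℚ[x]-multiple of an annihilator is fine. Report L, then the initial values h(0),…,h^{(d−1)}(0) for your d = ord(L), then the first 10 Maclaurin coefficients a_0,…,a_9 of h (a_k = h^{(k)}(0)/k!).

f: a_k = 0, 2, 0, -4/3, 0, 4/15, 0, -8/315, 0, 4/2835, …
g: a_k = 4, 4, 20, 36, 116, 260, 724, 1764, 4660, 11716, …
Sym-product of L_f,L_g gives L₀ (≤ ord 2).
∫: right-multiply L₀ by Dx.
L = (4 + 4·x + 16·x^2)·Dx + (2 + 16·x)·Dx^2 + (-1 + x + 4·x^2)·Dx^3  (order 3).
h: a_k = 0, 0, 4, 8/3, 26/3, 40/3, 172/5, 7096/105, 51131/315, 1005112/2835, …
ICs: h(0) = 0, h′(0) = 0, h′′(0) = 8.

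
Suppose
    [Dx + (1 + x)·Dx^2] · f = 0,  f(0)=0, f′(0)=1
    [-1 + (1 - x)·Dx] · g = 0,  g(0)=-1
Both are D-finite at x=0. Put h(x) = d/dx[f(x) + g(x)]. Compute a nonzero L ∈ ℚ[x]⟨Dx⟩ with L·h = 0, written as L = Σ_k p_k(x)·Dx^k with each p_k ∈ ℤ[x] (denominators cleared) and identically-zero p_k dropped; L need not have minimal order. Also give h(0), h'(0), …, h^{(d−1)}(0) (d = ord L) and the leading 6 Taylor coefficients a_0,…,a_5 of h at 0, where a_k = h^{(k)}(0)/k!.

f: a_k = 0, 1, -1/2, 1/3, -1/4, 1/5, …
g: a_k = -1, -1, -1, -1, -1, -1, …
Weyl lclm of L_f,L_g ⇒ L₀ (ord ≤ 3).
h=h₀': d/dx-closure on L₀ ⇒ L.
L = (-10 - 2·x) + (-4 - 16·x - 4·x^2)·Dx + (3 + x - 3·x^2 - x^3)·Dx^2  (order 2).
h: a_k = 0, -3, -2, -5, -4, -7, …
ICs: h(0) = 0, h′(0) = -3.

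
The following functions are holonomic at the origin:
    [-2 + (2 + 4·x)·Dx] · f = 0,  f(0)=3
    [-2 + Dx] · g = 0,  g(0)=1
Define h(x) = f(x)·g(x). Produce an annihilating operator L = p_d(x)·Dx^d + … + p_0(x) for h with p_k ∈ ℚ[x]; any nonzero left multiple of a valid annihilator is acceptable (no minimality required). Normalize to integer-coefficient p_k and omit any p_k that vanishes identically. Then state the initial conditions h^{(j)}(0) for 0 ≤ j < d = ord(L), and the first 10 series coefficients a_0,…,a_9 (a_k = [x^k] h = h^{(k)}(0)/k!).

f: a_k = 3, 3, -3/2, 3/2, -15/8, 21/8, -63/16, 99/16, -1287/128, 2145/128, …
g: a_k = 1, 2, 2, 4/3, 2/3, 4/15, 4/45, 8/315, 2/315, 4/2835, …
Sym-product of L_f,L_g gives L₀ (≤ ord 1).
L = (-3 - 4·x) + (1 + 2·x)·Dx  (order 1).
h: a_k = 3, 9, 21/2, 17/2, 33/8, 107/40, -89/240, 1123/560, -39551/13440, 88853/17280, …
ICs: h(0) = 3.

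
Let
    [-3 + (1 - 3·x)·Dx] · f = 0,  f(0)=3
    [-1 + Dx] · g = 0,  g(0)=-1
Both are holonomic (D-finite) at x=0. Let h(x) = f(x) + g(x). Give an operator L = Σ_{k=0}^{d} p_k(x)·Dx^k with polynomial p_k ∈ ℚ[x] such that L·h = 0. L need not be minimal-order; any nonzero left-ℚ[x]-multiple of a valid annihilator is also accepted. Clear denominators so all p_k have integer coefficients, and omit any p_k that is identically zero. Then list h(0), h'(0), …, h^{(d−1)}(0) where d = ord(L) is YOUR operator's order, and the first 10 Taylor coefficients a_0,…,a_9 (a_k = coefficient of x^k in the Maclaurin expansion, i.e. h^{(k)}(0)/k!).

L = (-15 - 9·x) + (17 + 6·x - 9·x^2)·Dx + (-2 + 3·x + 9·x^2)·Dx^2  (order 2).
h: a_k = 2, 8, 53/2, 485/6, 5831/24, 87479/120, 1574639/720, 33067439/5040, 793618559/40320, 21427701119/362880, …
ICs: h(0) = 2, h′(0) = 8.

f: a_k = 3, 9, 27, 81, 243, 729, 2187, 6561, 19683, 59049, …
g: a_k = -1, -1, -1/2, -1/6, -1/24, -1/120, -1/720, -1/5040, -1/40320, -1/362880, …
Weyl lclm of L_f,L_g ⇒ L₀ (ord ≤ 2).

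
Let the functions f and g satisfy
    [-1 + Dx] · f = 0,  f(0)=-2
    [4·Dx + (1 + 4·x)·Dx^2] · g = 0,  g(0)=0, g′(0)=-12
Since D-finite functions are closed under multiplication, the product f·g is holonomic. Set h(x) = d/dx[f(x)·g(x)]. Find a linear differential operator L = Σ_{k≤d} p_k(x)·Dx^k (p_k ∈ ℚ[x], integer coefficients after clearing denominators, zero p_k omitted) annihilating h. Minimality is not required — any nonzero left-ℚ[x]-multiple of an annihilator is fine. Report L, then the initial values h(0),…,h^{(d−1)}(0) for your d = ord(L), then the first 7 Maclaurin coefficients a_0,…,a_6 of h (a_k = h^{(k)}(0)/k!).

L = (25 - 24·x + 16·x^2) + (-22 + 32·x - 32·x^2)·Dx + (-3 - 8·x + 16·x^2)·Dx^2  (order 2).
h: a_k = 24, -48, 276, -1104, 4509, -18238, 2205587/30, …
ICs: h(0) = 24, h′(0) = -48.

f: a_k = -2, -2, -1, -1/3, -1/12, -1/60, -1/360, …
g: a_k = 0, -12, 24, -64, 192, -3072/5, 2048, …
f·g: L₀ = L_f ⊗_s L_g, ord ≤ 1·2.
Derive L from L₀ (diff closure).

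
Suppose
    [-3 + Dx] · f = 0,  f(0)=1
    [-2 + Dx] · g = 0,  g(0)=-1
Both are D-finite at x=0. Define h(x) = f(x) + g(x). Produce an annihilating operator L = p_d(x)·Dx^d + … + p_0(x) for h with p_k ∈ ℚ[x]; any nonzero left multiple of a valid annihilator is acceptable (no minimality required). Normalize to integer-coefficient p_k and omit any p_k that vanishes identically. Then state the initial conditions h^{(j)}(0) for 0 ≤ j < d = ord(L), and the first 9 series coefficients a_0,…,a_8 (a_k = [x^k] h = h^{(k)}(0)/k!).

L = 6 - 5·Dx + Dx^2  (order 2).
h: a_k = 0, 1, 5/2, 19/6, 65/24, 211/120, 133/144, 2059/5040, 1261/8064, …
ICs: h(0) = 0, h′(0) = 1.

f: a_k = 1, 3, 9/2, 9/2, 27/8, 81/40, 81/80, 243/560, 729/4480, …
g: a_k = -1, -2, -2, -4/3, -2/3, -4/15, -4/45, -8/315, -2/315, …
Sum ⇒ L₀ = lclm(L_f,L_g) in ℚ(x)⟨Dx⟩.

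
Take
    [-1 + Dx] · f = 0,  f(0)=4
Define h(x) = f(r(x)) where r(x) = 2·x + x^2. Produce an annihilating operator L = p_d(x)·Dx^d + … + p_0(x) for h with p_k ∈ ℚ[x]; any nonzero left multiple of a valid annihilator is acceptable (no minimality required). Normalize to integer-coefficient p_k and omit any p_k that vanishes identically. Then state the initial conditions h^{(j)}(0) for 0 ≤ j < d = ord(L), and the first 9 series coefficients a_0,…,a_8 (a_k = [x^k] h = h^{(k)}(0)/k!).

f: a_k = 4, 4, 2, 2/3, 1/6, 1/30, 1/180, 1/1260, 1/10080, …
Substitute x→r, Dx→(1/r')Dx; clear ⇒ L₀.
L = (-2 - 2·x) + Dx  (order 1).
h: a_k = 4, 8, 12, 40/3, 38/3, 52/5, 346/45, 1628/315, 45/14, …
ICs: h(0) = 4.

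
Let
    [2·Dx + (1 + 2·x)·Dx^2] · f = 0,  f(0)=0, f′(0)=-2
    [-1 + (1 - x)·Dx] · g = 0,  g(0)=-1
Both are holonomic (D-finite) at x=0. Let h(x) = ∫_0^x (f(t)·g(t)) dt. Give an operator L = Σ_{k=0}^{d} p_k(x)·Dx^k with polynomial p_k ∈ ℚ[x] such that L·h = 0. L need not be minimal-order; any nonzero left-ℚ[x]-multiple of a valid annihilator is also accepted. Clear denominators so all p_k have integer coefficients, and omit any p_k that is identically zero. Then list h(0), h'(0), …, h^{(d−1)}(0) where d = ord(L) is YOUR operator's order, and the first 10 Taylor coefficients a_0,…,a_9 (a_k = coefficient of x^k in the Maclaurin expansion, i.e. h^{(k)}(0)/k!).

L = 2·Dx + 6·x·Dx^2 + (-1 - x + 2·x^2)·Dx^3  (order 3).
h: a_k = 0, 0, 1, 0, 2/3, -4/15, 38/45, -4/5, 111/70, -676/315, …
ICs: h(0) = 0, h′(0) = 0, h′′(0) = 2.

f: a_k = 0, -2, 2, -8/3, 4, -32/5, 32/3, -128/7, 32, -512/9, …
g: a_k = -1, -1, -1, -1, -1, -1, -1, -1, -1, -1, …
Product ⇒ symmetric product L₀, ord ≤ 2.
∫: right-multiply L₀ by Dx.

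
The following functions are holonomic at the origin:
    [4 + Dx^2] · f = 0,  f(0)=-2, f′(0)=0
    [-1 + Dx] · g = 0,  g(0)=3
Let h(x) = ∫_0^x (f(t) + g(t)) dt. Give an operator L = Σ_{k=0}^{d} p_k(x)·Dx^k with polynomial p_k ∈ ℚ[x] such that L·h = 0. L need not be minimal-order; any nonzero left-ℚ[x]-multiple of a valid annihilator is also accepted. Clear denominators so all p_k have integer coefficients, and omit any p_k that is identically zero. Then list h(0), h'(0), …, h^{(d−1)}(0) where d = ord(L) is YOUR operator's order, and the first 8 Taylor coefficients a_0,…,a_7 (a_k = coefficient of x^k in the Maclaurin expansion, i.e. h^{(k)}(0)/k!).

f: a_k = -2, 0, 4, 0, -4/3, 0, 8/45, 0, …
g: a_k = 3, 3, 3/2, 1/2, 1/8, 1/40, 1/240, 1/1680, …
L₀ := lclm(L_f,L_g); ord L₀ ≤ 2+1.
Integrate: L := L₀·Dx.
L = -4·Dx + 4·Dx^2 - Dx^3 + Dx^4  (order 4).
h: a_k = 0, 1, 3/2, 11/6, 1/8, -29/120, 1/240, 131/5040, …
ICs: h(0) = 0, h′(0) = 1, h′′(0) = 3, h′′′(0) = 11.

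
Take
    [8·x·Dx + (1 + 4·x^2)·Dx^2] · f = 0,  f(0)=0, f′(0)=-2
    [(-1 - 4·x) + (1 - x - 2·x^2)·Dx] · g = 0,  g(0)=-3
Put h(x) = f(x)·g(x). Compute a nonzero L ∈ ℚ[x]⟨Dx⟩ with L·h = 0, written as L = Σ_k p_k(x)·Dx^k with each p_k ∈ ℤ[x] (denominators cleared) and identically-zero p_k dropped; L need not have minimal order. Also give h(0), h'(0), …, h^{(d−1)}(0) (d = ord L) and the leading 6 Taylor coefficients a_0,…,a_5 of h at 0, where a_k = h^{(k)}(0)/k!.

f: a_k = 0, -2, 0, 8/3, 0, -32/5, …
g: a_k = -3, -3, -9, -15, -33, -63, …
f·g: L₀ = L_f ⊗_s L_g, ord ≤ 2·1.
L = (4 + 8·x + 48·x^2) + (2 + 16·x^2 + 48·x^3)·Dx + (-1 + x - 2·x^2 + 4·x^3 + 8·x^4)·Dx^2  (order 2).
h: a_k = 0, 6, 6, 10, 22, 306/5, …
ICs: h(0) = 0, h′(0) = 6.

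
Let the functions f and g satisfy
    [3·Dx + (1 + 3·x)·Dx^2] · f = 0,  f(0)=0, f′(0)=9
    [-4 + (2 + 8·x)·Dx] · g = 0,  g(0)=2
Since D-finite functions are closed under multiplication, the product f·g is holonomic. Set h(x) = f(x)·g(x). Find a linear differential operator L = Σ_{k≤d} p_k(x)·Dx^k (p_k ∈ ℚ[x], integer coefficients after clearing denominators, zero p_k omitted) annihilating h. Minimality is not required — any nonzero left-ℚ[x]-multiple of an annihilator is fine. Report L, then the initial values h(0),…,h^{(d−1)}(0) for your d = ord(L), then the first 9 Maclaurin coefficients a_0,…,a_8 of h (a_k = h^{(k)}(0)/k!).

f: a_k = 0, 9, -27/2, 27, -243/4, 729/5, -729/2, 6561/7, -19683/8, …
g: a_k = 2, 4, -4, 8, -20, 56, -168, 528, -1716, …
Sym-product of L_f,L_g gives L₀ (≤ ord 2).
L = (6 + 12·x) + (-1 - 4·x)·Dx + (1 + 11·x + 40·x^2 + 48·x^3)·Dx^2  (order 2).
h: a_k = 0, 18, 9, -36, 225/2, -1737/5, 5436/5, -121122/35, 1567971/140, …
ICs: h(0) = 0, h′(0) = 18.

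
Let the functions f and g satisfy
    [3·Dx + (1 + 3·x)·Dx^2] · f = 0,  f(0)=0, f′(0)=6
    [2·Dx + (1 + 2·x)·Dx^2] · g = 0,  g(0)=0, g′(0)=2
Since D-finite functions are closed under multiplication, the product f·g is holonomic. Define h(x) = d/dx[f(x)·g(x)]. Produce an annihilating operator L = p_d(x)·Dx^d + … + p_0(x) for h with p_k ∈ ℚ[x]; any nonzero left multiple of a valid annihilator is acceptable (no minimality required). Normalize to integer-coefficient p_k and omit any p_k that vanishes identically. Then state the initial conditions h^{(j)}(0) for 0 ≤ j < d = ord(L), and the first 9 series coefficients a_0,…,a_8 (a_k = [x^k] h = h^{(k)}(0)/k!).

f: a_k = 0, 6, -9, 18, -81/2, 486/5, -243, 4374/7, -6561/4, …
g: a_k = 0, 2, -2, 8/3, -4, 32/5, -32/3, 128/7, -32, …
h₀=f·g: eliminate ⇒ L₀, order ≤ 2·2.
h₀' ⇒ L via d/dx closure of L₀.
L = (156 + 720·x + 864·x^2) + (310 + 2244·x + 5400·x^2 + 4320·x^3)·Dx + (88 + 860·x + 3132·x^2 + 5040·x^3 + 3024·x^4)·Dx^2 + (5 + 62·x + 305·x^2 + 744·x^3 + 900·x^4 + 432·x^5)·Dx^3  (order 3).
h: a_k = 0, 24, -90, 280, -825, 11934/5, -6874, 693792/35, -803223/14, …
ICs: h(0) = 0, h′(0) = 24, h′′(0) = -180.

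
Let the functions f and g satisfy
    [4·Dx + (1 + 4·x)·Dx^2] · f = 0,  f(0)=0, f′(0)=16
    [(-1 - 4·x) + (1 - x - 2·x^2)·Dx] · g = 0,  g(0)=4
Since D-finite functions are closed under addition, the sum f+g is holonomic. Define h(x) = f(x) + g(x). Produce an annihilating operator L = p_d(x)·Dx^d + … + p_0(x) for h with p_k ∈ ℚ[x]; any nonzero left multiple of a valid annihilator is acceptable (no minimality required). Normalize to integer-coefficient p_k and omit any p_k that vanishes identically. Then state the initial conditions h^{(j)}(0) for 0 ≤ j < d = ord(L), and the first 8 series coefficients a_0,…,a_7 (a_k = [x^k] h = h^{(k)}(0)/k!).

f: a_k = 0, 16, -32, 256/3, -256, 4096/5, -8192/3, 65536/7, …
g: a_k = 4, 4, 12, 20, 44, 84, 172, 340, …
L₀ := lclm(L_f,L_g); ord L₀ ≤ 2+1.
L = (-156 - 624·x - 1440·x^2 - 768·x^3 - 768·x^4)·Dx + (1 - 160·x - 1064·x^2 - 1952·x^3 - 1600·x^4 - 1280·x^5)·Dx^2 + (5 + 39·x + 66·x^2 - 80·x^3 - 240·x^4 - 384·x^5 - 256·x^6)·Dx^3  (order 3).
h: a_k = 4, 20, -20, 316/3, -212, 4516/5, -7676/3, 67916/7, …
ICs: h(0) = 4, h′(0) = 20, h′′(0) = -40.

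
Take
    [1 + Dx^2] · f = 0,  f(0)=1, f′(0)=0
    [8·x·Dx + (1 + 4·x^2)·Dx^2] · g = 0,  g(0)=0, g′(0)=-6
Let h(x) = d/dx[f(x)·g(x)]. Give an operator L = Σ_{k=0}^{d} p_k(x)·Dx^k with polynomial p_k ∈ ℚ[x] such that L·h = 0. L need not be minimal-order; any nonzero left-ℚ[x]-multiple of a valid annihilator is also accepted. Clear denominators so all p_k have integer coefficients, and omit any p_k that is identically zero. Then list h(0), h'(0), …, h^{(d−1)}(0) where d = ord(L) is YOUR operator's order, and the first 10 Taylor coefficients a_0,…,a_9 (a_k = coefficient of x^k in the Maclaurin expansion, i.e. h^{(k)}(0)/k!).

f: a_k = 1, 0, -1/2, 0, 1/24, 0, -1/720, 0, 1/40320, 0, …
g: a_k = 0, -6, 0, 8, 0, -96/5, 0, 384/7, 0, -512/3, …
h₀=f·g: eliminate ⇒ L₀, order ≤ 2·2.
h=h₀': d/dx-closure on L₀ ⇒ L.
L = (3893 + 34584·x^2 + 286832·x^4 + 57600·x^6 + 768·x^8 - 10240·x^10 + 4096·x^12) + (2192·x + 44864·x^3 + 156160·x^5 + 51200·x^7 + 20480·x^9 + 16384·x^11)·Dx + (3978 + 36208·x^2 + 296160·x^4 + 76288·x^6 + 9728·x^8 - 4096·x^10 + 8192·x^12)·Dx^2 + (2192·x + 44864·x^3 + 156160·x^5 + 51200·x^7 + 20480·x^9 + 16384·x^11)·Dx^3 + (85 + 1624·x^2 + 9328·x^4 + 18688·x^6 + 8960·x^8 + 6144·x^10 + 4096·x^12)·Dx^4  (order 4).
h: a_k = -6, 0, 33, 0, -469/4, 0, 54431/120, 0, -801991/448, 0, …
ICs: h(0) = -6, h′(0) = 0, h′′(0) = 66, h′′′(0) = 0.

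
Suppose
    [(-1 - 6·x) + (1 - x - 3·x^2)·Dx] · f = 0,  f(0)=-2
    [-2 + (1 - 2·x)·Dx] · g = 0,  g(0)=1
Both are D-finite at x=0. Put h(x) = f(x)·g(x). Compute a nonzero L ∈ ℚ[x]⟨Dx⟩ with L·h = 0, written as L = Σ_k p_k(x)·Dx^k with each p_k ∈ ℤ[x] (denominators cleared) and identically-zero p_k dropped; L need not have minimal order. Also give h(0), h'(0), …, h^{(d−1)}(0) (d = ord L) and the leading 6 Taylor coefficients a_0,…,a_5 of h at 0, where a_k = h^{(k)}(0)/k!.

f: a_k = -2, -2, -8, -14, -38, -80, …
g: a_k = 1, 2, 4, 8, 16, 32, …
h₀=f·g: eliminate ⇒ L₀, order ≤ 1·1.
L = (-3 - 2·x + 18·x^2) + (1 - 3·x - x^2 + 6·x^3)·Dx  (order 1).
h: a_k = -2, -6, -20, -54, -146, -372, …
ICs: h(0) = -2.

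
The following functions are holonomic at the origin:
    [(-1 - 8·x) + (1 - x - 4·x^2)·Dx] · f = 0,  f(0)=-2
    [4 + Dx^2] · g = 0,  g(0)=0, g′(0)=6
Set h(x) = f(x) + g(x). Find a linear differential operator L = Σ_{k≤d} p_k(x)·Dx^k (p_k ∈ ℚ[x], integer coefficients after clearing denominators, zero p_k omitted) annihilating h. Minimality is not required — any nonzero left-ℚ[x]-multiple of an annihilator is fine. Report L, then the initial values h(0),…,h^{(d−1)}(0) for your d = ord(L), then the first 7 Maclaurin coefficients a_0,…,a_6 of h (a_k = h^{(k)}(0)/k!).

L = (116 + 1008·x + 968·x^2 + 2688·x^3 + 640·x^4 + 1024·x^5) + (-28 - 4·x + 8·x^2 + 200·x^3 + 480·x^4 + 384·x^5 + 512·x^6)·Dx + (29 + 252·x + 242·x^2 + 672·x^3 + 160·x^4 + 256·x^5)·Dx^2 + (-7 - x + 2·x^2 + 50·x^3 + 120·x^4 + 96·x^5 + 128·x^6)·Dx^3  (order 3).
h: a_k = -2, 4, -10, -22, -58, -646/5, -362, …
ICs: h(0) = -2, h′(0) = 4, h′′(0) = -20.

f: a_k = -2, -2, -10, -18, -58, -130, -362, …
g: a_k = 0, 6, 0, -4, 0, 4/5, 0, …
L₀ := lclm(L_f,L_g); ord L₀ ≤ 1+2.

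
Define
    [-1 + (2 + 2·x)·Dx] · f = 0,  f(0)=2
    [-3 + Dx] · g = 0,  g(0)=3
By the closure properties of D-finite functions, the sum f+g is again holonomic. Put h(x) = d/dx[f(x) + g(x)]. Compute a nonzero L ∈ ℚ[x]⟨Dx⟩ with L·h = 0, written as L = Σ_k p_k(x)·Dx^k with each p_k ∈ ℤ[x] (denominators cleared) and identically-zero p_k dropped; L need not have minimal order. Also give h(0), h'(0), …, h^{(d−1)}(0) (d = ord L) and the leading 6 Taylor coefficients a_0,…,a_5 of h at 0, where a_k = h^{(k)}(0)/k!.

f: a_k = 2, 1, -1/4, 1/8, -5/64, 7/128, …
g: a_k = 3, 9, 27/2, 27/2, 81/8, 243/40, …
L₀ := lclm(L_f,L_g); ord L₀ ≤ 1+1.
Derive L from L₀ (diff closure).
L = (-27 - 18·x) + (-33 - 72·x - 36·x^2)·Dx + (14 + 26·x + 12·x^2)·Dx^2  (order 2).
h: a_k = 10, 53/2, 327/8, 643/16, 3923/128, 23013/1280, …
ICs: h(0) = 10, h′(0) = 53/2.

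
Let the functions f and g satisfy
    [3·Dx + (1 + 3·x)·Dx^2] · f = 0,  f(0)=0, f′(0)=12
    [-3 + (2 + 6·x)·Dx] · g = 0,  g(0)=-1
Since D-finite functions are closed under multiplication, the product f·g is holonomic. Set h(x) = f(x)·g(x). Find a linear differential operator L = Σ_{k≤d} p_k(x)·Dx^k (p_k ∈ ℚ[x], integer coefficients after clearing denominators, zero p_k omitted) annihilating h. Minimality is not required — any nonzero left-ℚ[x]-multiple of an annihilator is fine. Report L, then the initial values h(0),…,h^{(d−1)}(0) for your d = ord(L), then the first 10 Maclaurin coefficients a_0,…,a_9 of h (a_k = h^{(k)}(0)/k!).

L = 9 + (4 + 24·x + 36·x^2)·Dx^2  (order 2).
h: a_k = 0, -12, 0, 9/2, -27/2, 5751/160, -7533/80, 2218347/8960, -5880843/8960, 100661049/57344, …
ICs: h(0) = 0, h′(0) = -12.

f: a_k = 0, 12, -18, 36, -81, 972/5, -486, 8748/7, -6561/2, 8748, …
g: a_k = -1, -3/2, 9/8, -27/16, 405/128, -1701/256, 15309/1024, -72171/2048, 2814669/32768, -14073345/65536, …
f·g: L₀ = L_f ⊗_s L_g, ord ≤ 2·1.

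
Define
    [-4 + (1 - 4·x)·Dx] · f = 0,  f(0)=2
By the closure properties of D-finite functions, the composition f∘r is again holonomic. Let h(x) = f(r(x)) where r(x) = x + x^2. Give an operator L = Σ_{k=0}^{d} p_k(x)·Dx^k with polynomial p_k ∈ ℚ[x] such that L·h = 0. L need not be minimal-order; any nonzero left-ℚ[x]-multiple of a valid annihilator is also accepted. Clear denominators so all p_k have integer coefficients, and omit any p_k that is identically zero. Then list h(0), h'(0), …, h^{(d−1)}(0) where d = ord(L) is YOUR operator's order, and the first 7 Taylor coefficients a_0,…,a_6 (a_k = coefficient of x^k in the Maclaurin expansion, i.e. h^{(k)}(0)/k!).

L = (4 + 8·x) + (-1 + 4·x + 4·x^2)·Dx  (order 1).
h: a_k = 2, 8, 40, 192, 928, 4480, 21632, …
ICs: h(0) = 2.

f: a_k = 2, 8, 32, 128, 512, 2048, 8192, …
h₀=f(r): pull back L_f along r ⇒ L₀.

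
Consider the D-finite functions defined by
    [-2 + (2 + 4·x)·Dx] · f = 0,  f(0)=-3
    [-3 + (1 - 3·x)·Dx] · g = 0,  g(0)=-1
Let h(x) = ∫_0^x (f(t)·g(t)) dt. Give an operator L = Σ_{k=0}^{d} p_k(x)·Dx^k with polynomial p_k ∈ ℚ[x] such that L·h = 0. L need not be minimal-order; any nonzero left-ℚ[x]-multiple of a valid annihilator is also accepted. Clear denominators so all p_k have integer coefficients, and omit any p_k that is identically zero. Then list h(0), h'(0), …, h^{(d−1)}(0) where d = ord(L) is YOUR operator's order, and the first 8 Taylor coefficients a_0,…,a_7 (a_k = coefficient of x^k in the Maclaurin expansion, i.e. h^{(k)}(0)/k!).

f: a_k = -3, -3, 3/2, -3/2, 15/8, -21/8, 63/16, -99/16, …
g: a_k = -1, -3, -9, -27, -81, -243, -729, -2187, …
Sym-product of L_f,L_g gives L₀ (≤ ord 1).
h=∫₀ˣh₀: take L = L₀·Dx.
L = (4 + 3·x)·Dx + (-1 + x + 6·x^2)·Dx^2  (order 2).
h: a_k = 0, 3, 6, 23/2, 105/4, 501/8, 157, 45153/112, …
ICs: h(0) = 0, h′(0) = 3.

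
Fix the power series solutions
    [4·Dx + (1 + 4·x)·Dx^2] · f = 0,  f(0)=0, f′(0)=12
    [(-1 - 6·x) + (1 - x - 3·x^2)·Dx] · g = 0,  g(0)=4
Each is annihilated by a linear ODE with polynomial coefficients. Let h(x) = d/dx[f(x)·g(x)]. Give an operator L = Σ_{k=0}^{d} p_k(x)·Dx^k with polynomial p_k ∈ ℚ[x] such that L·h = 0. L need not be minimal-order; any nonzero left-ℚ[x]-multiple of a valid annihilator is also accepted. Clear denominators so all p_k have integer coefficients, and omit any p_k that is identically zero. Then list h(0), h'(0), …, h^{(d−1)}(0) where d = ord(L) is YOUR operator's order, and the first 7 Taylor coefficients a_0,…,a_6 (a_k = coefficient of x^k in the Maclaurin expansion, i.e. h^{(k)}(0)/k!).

f: a_k = 0, 12, -24, 64, -192, 3072/5, -2048, …
g: a_k = 4, 4, 16, 28, 76, 160, 388, …
Sym-product of L_f,L_g gives L₀ (≤ ord 2).
h₀' ⇒ L via d/dx closure of L₀.
L = (218 + 1080·x + 2592·x^2) + (-1 + 142·x + 1224·x^2 + 2016·x^3)·Dx + (-5 - 39·x - 37·x^2 + 228·x^3 + 288·x^4)·Dx^2  (order 2).
h: a_k = 48, -96, 1056, -2240, 14768, -207552/5, 1051024/5, …
ICs: h(0) = 48, h′(0) = -96.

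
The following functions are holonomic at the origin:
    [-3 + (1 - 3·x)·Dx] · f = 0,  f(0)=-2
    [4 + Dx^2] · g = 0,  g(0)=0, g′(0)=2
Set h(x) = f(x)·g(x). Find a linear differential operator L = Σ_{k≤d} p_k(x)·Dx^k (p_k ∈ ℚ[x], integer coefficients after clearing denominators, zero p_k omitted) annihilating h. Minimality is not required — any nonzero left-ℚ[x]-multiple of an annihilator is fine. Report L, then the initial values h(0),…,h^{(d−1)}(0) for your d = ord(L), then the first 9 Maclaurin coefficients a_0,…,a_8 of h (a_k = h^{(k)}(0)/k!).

f: a_k = -2, -6, -18, -54, -162, -486, -1458, -4374, -13122, …
g: a_k = 0, 2, 0, -4/3, 0, 4/15, 0, -8/315, 0, …
L₀ := L_f ⊗_s L_g (sym. prod.), ord ≤ 2.
L = (-4 + 12·x) + 6·Dx + (-1 + 3·x)·Dx^2  (order 2).
h: a_k = 0, -4, -12, -100/3, -100, -4508/15, -4508/5, -851996/315, -851996/105, …
ICs: h(0) = 0, h′(0) = -4.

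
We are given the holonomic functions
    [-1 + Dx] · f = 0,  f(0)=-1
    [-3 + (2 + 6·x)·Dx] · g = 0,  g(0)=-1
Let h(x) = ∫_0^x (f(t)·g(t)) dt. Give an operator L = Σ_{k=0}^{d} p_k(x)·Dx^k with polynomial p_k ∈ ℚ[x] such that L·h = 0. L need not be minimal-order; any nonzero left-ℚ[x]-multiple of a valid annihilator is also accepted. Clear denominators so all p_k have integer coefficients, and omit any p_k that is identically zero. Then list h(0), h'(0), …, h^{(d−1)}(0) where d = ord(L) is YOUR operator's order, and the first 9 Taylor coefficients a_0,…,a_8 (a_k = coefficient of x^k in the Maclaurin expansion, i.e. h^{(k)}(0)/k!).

f: a_k = -1, -1, -1/2, -1/6, -1/24, -1/120, -1/720, -1/5040, -1/40320, …
g: a_k = -1, -3/2, 9/8, -27/16, 405/128, -1701/256, 15309/1024, -72171/2048, 2814669/32768, …
L₀ := L_f ⊗_s L_g (sym. prod.), ord ≤ 1.
h=∫h₀ ⇒ L = L₀·Dx.
L = (-5 - 6·x)·Dx + (2 + 6·x)·Dx^2  (order 2).
h: a_k = 0, 1, 5/4, 7/24, 71/192, -671/1920, 16157/23040, -12691/9216, 14933039/5160960, …
ICs: h(0) = 0, h′(0) = 1.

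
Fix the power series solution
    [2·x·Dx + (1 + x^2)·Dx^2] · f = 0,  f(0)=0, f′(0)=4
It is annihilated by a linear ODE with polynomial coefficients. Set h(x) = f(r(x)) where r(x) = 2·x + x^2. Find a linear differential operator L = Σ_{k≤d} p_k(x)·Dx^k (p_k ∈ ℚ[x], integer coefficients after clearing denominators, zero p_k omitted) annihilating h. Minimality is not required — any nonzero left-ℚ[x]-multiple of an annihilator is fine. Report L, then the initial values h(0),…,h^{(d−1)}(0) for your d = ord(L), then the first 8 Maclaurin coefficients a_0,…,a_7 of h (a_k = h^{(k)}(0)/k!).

f: a_k = 0, 4, 0, -4/3, 0, 4/5, 0, -4/7, …
L₀ from L_f via x↦r, Dx↦r'^{-1}Dx.
L = (-1 + 8·x + 16·x^2 + 12·x^3 + 3·x^4)·Dx + (1 + x + 4·x^2 + 8·x^3 + 5·x^4 + x^5)·Dx^2  (order 2).
h: a_k = 0, 8, 4, -32/3, -16, 88/5, 188/3, -64/7, …
ICs: h(0) = 0, h′(0) = 8.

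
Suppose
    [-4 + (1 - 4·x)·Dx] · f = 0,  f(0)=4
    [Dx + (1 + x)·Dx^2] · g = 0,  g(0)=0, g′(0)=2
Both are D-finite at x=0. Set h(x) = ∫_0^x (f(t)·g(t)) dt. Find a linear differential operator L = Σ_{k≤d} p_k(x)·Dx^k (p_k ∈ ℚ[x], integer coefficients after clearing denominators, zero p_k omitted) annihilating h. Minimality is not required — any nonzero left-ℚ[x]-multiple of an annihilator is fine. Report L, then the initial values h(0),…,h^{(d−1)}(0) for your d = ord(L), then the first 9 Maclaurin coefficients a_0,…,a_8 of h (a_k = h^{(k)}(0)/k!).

L = 4·Dx + (7 + 12·x)·Dx^2 + (-1 + 3·x + 4·x^2)·Dx^3  (order 3).
h: a_k = 0, 0, 4, 28/3, 86/3, 274/3, 13712/45, 15668/15, 383881/105, …
ICs: h(0) = 0, h′(0) = 0, h′′(0) = 8.

f: a_k = 4, 16, 64, 256, 1024, 4096, 16384, 65536, 262144, …
g: a_k = 0, 2, -1, 2/3, -1/2, 2/5, -1/3, 2/7, -1/4, …
L₀ := L_f ⊗_s L_g (sym. prod.), ord ≤ 2.
h=∫h₀ ⇒ L = L₀·Dx.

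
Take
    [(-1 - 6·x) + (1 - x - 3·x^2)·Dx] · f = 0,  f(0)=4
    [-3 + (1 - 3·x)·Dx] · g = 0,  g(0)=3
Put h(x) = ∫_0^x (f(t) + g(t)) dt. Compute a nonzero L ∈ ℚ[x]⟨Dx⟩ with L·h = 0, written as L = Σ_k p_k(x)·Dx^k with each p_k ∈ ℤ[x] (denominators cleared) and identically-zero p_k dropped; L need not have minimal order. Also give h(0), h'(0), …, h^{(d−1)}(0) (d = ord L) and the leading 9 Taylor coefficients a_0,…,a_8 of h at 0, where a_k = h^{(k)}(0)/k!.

f: a_k = 4, 4, 16, 28, 76, 160, 388, 868, 2032, …
g: a_k = 3, 9, 27, 81, 243, 729, 2187, 6561, 19683, …
f+g: L₀ = lclm(L_f,L_g), ord ≤ 1+1.
∫: right-multiply L₀ by Dx.
L = (6 - 108·x + 162·x^2 - 162·x^3)·Dx + (10 - 6·x - 108·x^2 + 270·x^3 - 324·x^4)·Dx^2 + (-2 + 14·x - 33·x^2 + 18·x^3 + 54·x^4 - 81·x^5)·Dx^3  (order 3).
h: a_k = 0, 7, 13/2, 43/3, 109/4, 319/5, 889/6, 2575/7, 7429/8, …
ICs: h(0) = 0, h′(0) = 7, h′′(0) = 13.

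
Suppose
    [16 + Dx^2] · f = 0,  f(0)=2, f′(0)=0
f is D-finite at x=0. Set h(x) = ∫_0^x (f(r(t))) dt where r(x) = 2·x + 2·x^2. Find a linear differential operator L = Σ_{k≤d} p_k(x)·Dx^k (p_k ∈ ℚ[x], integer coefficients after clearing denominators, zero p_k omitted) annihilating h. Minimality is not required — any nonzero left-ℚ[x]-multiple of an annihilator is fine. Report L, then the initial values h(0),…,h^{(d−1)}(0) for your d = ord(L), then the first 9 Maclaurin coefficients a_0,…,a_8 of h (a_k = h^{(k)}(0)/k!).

f: a_k = 2, 0, -16, 0, 64/3, 0, -512/45, 0, 1024/315, …
L₀ from L_f via x↦r, Dx↦r'^{-1}Dx.
h=∫h₀ ⇒ L = L₀·Dx.
L = (64 + 384·x + 768·x^2 + 512·x^3)·Dx - 2·Dx^2 + (1 + 2·x)·Dx^3  (order 3).
h: a_k = 0, 2, 0, -64/3, -32, 832/15, 2048/9, 59392/315, -5632/15, …
ICs: h(0) = 0, h′(0) = 2, h′′(0) = 0.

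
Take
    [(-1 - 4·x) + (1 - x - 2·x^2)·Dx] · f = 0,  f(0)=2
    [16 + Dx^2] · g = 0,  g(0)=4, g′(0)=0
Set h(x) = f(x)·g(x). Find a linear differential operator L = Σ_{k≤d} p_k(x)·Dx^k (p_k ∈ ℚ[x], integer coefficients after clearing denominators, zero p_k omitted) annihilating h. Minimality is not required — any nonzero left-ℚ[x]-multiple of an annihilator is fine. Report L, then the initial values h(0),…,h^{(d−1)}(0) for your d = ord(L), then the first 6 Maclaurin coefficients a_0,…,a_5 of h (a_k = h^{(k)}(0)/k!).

f: a_k = 2, 2, 6, 10, 22, 42, …
g: a_k = 4, 0, -32, 0, 128/3, 0, …
Sym-product of L_f,L_g gives L₀ (≤ ord 2).
L = (-12 + 16·x + 32·x^2) + (2 + 8·x)·Dx + (-1 + x + 2·x^2)·Dx^2  (order 2).
h: a_k = 8, 8, -40, -24, -56/3, -200/3, …
ICs: h(0) = 8, h′(0) = 8.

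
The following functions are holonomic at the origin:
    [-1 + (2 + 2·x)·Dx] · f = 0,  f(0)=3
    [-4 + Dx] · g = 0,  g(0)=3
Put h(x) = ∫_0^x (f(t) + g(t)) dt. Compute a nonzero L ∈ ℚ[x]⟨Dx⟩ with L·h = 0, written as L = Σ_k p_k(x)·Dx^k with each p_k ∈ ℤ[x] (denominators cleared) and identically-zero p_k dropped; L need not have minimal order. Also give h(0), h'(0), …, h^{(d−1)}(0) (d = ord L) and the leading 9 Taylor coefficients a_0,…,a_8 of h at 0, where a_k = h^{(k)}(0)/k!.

f: a_k = 3, 3/2, -3/8, 3/16, -15/128, 21/256, -63/1024, 99/2048, -1287/32768, …
g: a_k = 3, 12, 24, 32, 32, 128/5, 256/15, 1024/105, 512/105, …
f+g: L₀ = lclm(L_f,L_g), ord ≤ 1+1.
h=∫₀ˣh₀: take L = L₀·Dx.
L = (36 + 32·x)·Dx + (-65 - 128·x - 64·x^2)·Dx^2 + (14 + 30·x + 16·x^2)·Dx^3  (order 3).
h: a_k = 0, 6, 27/4, 63/8, 515/64, 4081/640, 32873/7680, 261199/107520, 2107547/1720320, …
ICs: h(0) = 0, h′(0) = 6, h′′(0) = 27/2.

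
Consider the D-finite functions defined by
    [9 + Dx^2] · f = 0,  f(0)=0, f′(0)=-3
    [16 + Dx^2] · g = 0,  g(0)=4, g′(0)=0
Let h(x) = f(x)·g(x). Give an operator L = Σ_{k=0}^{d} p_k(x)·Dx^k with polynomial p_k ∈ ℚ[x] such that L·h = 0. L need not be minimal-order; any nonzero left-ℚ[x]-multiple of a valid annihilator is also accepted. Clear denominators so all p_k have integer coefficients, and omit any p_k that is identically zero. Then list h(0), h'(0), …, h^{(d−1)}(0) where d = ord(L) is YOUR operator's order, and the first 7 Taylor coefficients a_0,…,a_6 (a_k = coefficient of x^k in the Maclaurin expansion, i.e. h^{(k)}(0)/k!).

L = 49 + 50·Dx^2 + Dx^4  (order 4).
h: a_k = 0, -12, 0, 114, 0, -2801/10, 0, …
ICs: h(0) = 0, h′(0) = -12, h′′(0) = 0, h′′′(0) = 684.

f: a_k = 0, -3, 0, 9/2, 0, -81/40, 0, …
g: a_k = 4, 0, -32, 0, 128/3, 0, -1024/45, …
L₀ := L_f ⊗_s L_g (sym. prod.), ord ≤ 4.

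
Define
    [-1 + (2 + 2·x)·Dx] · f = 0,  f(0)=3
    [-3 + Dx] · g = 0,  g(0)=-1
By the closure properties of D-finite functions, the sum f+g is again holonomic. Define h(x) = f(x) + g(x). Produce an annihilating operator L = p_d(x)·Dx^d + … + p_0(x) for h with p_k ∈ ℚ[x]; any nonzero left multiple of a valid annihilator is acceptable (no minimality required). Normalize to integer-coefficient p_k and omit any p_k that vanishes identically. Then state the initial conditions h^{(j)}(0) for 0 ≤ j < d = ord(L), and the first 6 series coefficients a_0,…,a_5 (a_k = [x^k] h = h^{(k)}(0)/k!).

f: a_k = 3, 3/2, -3/8, 3/16, -15/128, 21/256, …
g: a_k = -1, -3, -9/2, -9/2, -27/8, -81/40, …
L₀ := lclm(L_f,L_g); ord L₀ ≤ 1+1.
L = (21 + 18·x) + (-37 - 72·x - 36·x^2)·Dx + (10 + 22·x + 12·x^2)·Dx^2  (order 2).
h: a_k = 2, -3/2, -39/8, -69/16, -447/128, -2487/1280, …
ICs: h(0) = 2, h′(0) = -3/2.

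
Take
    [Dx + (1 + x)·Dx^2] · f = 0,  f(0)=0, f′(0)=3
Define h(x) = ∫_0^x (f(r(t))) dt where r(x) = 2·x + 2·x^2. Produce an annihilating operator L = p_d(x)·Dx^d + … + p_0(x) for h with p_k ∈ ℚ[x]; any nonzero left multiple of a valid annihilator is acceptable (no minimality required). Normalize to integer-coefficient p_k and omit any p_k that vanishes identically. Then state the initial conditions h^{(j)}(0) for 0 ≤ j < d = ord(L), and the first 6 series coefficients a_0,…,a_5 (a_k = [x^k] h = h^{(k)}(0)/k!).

L = (4·x + 4·x^2)·Dx^2 + (1 + 4·x + 6·x^2 + 4·x^3)·Dx^3  (order 3).
h: a_k = 0, 0, 3, 0, -1, 6/5, …
ICs: h(0) = 0, h′(0) = 0, h′′(0) = 6.

f: a_k = 0, 3, -3/2, 1, -3/4, 3/5, …
Substitute x→r, Dx→(1/r')Dx; clear ⇒ L₀.
Integrate: L := L₀·Dx.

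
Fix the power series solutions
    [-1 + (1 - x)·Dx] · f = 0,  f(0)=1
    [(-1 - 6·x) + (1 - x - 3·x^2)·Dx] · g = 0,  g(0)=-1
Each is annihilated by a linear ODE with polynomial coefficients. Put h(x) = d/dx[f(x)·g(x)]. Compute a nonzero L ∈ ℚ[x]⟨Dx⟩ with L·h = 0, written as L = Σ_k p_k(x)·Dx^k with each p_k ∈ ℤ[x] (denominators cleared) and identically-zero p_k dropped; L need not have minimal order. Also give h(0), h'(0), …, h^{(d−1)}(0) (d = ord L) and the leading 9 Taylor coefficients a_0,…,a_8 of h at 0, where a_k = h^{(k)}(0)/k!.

f: a_k = 1, 1, 1, 1, 1, 1, 1, 1, 1, …
g: a_k = -1, -1, -4, -7, -19, -40, -97, -217, -508, …
f·g: L₀ = L_f ⊗_s L_g, ord ≤ 1·1.
h=h₀': d/dx-closure on L₀ ⇒ L.
L = (12 + 6·x - 12·x^2 - 96·x^3 + 108·x^4) + (-2 + 21·x^2 - 16·x^3 - 30·x^4 + 27·x^5)·Dx  (order 1).
h: a_k = -2, -12, -39, -128, -360, -1014, -2702, -7152, -18477, …
ICs: h(0) = -2.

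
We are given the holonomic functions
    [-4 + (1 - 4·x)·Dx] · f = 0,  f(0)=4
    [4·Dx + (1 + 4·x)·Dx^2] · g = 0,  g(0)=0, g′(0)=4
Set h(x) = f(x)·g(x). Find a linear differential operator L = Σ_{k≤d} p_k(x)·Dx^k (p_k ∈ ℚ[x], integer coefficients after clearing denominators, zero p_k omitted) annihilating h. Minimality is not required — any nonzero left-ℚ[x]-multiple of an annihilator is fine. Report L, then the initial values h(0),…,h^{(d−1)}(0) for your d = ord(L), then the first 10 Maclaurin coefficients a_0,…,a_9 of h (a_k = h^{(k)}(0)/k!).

f: a_k = 4, 16, 64, 256, 1024, 4096, 16384, 65536, 262144, 1048576, …
g: a_k = 0, 4, -8, 64/3, -64, 1024/5, -2048/3, 16384/7, -8192, 262144/9, …
Product ⇒ symmetric product L₀, ord ≤ 2.
L = 16 + (4 + 48·x)·Dx + (-1 + 16·x^2)·Dx^2  (order 2).
h: a_k = 0, 16, 32, 640/3, 1792/3, 48128/15, 151552/15, 5226496/105, 17465344/105, 246284288/315, …
ICs: h(0) = 0, h′(0) = 16.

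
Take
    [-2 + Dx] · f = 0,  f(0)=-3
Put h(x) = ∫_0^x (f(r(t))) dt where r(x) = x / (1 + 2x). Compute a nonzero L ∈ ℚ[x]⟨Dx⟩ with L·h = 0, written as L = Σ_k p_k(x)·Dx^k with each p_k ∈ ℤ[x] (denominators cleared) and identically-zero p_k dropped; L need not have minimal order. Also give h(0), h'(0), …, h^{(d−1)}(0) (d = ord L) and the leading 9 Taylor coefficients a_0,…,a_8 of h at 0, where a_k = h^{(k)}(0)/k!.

L = -2·Dx + (1 + 4·x + 4·x^2)·Dx^2  (order 2).
h: a_k = 0, -3, -3, 2, -1, -2/5, 38/15, -604/105, 1091/105, …
ICs: h(0) = 0, h′(0) = -3.

f: a_k = -3, -6, -6, -4, -2, -4/5, -4/15, -8/105, -2/105, …
Change of var in L_f (x↦r) gives L₀.
∫: right-multiply L₀ by Dx.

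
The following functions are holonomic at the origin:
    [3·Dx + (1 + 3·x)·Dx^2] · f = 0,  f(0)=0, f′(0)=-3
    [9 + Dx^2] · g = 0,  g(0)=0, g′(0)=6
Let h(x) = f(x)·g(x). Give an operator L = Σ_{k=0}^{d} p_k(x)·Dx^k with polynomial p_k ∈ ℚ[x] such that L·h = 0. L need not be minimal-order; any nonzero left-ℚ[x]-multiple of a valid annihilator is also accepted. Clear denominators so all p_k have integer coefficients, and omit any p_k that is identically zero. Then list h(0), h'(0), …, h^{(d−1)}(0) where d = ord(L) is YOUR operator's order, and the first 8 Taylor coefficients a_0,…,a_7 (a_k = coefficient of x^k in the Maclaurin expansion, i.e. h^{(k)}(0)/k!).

L = (-81 + 486·x + 4617·x^2 + 11664·x^3 + 8748·x^4) + (36 + 540·x + 1944·x^2 + 1944·x^3)·Dx + (180·x + 1134·x^2 + 2592·x^3 + 1944·x^4)·Dx^2 + (4 + 60·x + 216·x^2 + 216·x^3)·Dx^3 + (1 + 14·x + 69·x^2 + 144·x^3 + 108·x^4)·Dx^4  (order 4).
h: a_k = 0, 0, -18, 27, -27, 81, -891/4, 22599/40, …
ICs: h(0) = 0, h′(0) = 0, h′′(0) = -36, h′′′(0) = 162.

f: a_k = 0, -3, 9/2, -9, 81/4, -243/5, 243/2, -2187/7, …
g: a_k = 0, 6, 0, -9, 0, 81/20, 0, -243/280, …
Product ⇒ symmetric product L₀, ord ≤ 4.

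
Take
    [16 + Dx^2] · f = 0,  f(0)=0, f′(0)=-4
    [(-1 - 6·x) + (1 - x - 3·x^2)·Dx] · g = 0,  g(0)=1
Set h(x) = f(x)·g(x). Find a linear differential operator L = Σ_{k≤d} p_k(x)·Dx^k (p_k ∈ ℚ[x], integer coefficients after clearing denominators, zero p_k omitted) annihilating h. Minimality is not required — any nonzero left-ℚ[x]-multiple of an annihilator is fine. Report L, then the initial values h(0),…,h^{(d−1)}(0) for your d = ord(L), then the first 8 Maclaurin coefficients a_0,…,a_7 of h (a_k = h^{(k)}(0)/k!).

L = (-10 + 16·x + 48·x^2) + (2 + 12·x)·Dx + (-1 + x + 3·x^2)·Dx^2  (order 2).
h: a_k = 0, -4, -4, -16/3, -52/3, -628/15, -1408/15, -68108/315, …
ICs: h(0) = 0, h′(0) = -4.

f: a_k = 0, -4, 0, 32/3, 0, -128/15, 0, 1024/315, …
g: a_k = 1, 1, 4, 7, 19, 40, 97, 217, …
f·g: L₀ = L_f ⊗_s L_g, ord ≤ 2·1.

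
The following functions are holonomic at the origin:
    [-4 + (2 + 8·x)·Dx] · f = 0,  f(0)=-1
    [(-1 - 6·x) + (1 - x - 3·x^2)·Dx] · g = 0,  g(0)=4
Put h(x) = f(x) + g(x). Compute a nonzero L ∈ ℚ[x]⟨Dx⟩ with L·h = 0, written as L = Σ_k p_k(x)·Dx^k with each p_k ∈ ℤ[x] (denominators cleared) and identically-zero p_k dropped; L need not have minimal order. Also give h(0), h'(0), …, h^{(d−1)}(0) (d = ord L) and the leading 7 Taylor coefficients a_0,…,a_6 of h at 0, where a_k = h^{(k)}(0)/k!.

f: a_k = -1, -2, 2, -4, 10, -28, 84, …
g: a_k = 4, 4, 16, 28, 76, 160, 388, …
Weyl lclm of L_f,L_g ⇒ L₀ (ord ≤ 2).
L = (20 + 120·x + 216·x^2 + 360·x^3) + (-12 - 74·x - 306·x^2 - 744·x^3 - 900·x^4)·Dx + (-1 + 9·x + 73·x^2 + 18·x^3 - 354·x^4 - 360·x^5)·Dx^2  (order 2).
h: a_k = 3, 2, 18, 24, 86, 132, 472, …
ICs: h(0) = 3, h′(0) = 2.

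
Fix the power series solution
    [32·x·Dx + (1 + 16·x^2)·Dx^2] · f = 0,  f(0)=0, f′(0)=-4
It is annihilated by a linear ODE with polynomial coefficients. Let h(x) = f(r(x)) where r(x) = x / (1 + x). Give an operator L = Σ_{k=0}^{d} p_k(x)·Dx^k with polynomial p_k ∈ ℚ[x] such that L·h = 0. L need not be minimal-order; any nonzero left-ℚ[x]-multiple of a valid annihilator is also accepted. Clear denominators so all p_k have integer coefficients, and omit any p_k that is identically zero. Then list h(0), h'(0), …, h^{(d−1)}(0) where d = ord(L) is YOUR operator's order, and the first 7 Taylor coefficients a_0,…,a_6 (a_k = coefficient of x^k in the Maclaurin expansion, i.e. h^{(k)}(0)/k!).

f: a_k = 0, -4, 0, 64/3, 0, -1024/5, 0, …
h₀=f(r): pull back L_f along r ⇒ L₀.
L = (2 + 34·x)·Dx + (1 + 2·x + 17·x^2)·Dx^2  (order 2).
h: a_k = 0, -4, 4, 52/3, -60, -404/5, 2444/3, …
ICs: h(0) = 0, h′(0) = -4.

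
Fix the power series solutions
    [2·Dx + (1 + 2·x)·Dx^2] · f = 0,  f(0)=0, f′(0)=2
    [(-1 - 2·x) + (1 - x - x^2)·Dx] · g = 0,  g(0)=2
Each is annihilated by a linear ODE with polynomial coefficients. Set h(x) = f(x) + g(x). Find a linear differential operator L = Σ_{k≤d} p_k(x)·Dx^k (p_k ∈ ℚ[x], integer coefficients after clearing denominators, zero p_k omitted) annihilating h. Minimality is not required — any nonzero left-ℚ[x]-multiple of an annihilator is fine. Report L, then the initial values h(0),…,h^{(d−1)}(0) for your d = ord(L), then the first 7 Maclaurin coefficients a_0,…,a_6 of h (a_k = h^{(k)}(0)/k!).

L = (-34 - 92·x - 116·x^2 - 48·x^3 - 24·x^4)·Dx + (-5 - 60·x - 170·x^2 - 180·x^3 - 100·x^4 - 40·x^5)·Dx^2 + (3 + 11·x + 5·x^2 - 20·x^3 - 30·x^4 - 24·x^5 - 8·x^6)·Dx^3  (order 3).
h: a_k = 2, 4, 2, 26/3, 6, 112/5, 46/3, …
ICs: h(0) = 2, h′(0) = 4, h′′(0) = 4.

f: a_k = 0, 2, -2, 8/3, -4, 32/5, -32/3, …
g: a_k = 2, 2, 4, 6, 10, 16, 26, …
Sum ⇒ L₀ = lclm(L_f,L_g) in ℚ(x)⟨Dx⟩.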